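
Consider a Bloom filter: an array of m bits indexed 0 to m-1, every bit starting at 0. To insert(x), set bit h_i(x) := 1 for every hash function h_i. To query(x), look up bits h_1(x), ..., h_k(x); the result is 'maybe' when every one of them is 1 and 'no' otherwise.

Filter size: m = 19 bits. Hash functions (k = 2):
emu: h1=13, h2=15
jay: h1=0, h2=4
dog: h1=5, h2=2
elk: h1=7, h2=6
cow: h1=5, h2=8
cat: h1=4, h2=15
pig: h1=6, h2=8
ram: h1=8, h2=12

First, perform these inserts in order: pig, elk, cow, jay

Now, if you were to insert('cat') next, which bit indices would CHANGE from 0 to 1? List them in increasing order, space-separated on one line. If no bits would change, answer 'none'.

Start: bits=0000000000000000000
After insert 'pig': sets bits 6 8 -> bits=0000001010000000000
After insert 'elk': sets bits 6 7 -> bits=0000001110000000000
After insert 'cow': sets bits 5 8 -> bits=0000011110000000000
After insert 'jay': sets bits 0 4 -> bits=1000111110000000000
insert 'cat' would touch bits 4 15; currently bit4=1, bit15=0
Bits that are 0 among those (would change 0->1): 15

Answer: 15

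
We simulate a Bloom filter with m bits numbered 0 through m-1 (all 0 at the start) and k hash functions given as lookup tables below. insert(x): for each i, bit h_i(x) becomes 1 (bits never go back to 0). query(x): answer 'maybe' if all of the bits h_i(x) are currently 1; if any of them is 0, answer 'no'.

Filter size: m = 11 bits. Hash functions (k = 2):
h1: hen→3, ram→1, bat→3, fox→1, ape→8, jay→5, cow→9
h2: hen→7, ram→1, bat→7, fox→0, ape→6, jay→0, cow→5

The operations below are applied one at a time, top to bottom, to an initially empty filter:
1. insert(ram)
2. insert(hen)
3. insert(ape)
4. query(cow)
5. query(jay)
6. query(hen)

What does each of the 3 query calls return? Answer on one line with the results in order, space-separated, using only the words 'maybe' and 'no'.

Start: bits=00000000000
Op 1: insert ram -> sets bits 1 -> bits=01000000000
Op 2: insert hen -> sets bits 3 7 -> bits=01010001000
Op 3: insert ape -> sets bits 6 8 -> bits=01010011100
Op 4: query cow -> checks bit5=0, bit9=0 (has a 0) -> no
Op 5: query jay -> checks bit0=0, bit5=0 (has a 0) -> no
Op 6: query hen -> checks bit3=1, bit7=1 (all 1) -> maybe
Query results in order: no no maybe

Answer: no no maybe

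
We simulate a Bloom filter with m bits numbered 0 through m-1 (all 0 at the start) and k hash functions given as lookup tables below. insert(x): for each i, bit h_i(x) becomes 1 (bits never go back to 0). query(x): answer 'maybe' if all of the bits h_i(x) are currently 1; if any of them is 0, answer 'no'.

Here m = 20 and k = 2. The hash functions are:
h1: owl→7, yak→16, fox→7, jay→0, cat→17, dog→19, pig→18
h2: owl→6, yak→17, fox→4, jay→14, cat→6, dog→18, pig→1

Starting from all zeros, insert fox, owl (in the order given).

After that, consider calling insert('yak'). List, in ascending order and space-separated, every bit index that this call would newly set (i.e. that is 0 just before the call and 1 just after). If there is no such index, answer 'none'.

Answer: 16 17

Derivation:
Start: bits=00000000000000000000
After insert 'fox': sets bits 4 7 -> bits=00001001000000000000
After insert 'owl': sets bits 6 7 -> bits=00001011000000000000
insert 'yak' would touch bits 16 17; currently bit16=0, bit17=0
Bits that are 0 among those (would change 0->1): 16 17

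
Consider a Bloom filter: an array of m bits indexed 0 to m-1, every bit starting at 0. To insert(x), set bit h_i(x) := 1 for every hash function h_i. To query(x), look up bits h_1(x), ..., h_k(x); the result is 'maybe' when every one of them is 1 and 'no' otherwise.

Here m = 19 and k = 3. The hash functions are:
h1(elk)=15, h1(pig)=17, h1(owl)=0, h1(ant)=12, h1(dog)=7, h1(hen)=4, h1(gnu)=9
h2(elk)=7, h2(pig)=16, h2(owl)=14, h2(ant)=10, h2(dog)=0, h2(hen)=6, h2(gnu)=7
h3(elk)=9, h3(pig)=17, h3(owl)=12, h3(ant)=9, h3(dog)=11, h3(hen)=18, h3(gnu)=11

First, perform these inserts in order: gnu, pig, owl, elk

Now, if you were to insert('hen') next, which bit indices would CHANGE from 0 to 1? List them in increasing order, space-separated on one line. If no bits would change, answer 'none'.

Answer: 4 6 18

Derivation:
Start: bits=0000000000000000000
After insert 'gnu': sets bits 7 9 11 -> bits=0000000101010000000
After insert 'pig': sets bits 16 17 -> bits=0000000101010000110
After insert 'owl': sets bits 0 12 14 -> bits=1000000101011010110
After insert 'elk': sets bits 7 9 15 -> bits=1000000101011011110
insert 'hen' would touch bits 4 6 18; currently bit4=0, bit6=0, bit18=0
Bits that are 0 among those (would change 0->1): 4 6 18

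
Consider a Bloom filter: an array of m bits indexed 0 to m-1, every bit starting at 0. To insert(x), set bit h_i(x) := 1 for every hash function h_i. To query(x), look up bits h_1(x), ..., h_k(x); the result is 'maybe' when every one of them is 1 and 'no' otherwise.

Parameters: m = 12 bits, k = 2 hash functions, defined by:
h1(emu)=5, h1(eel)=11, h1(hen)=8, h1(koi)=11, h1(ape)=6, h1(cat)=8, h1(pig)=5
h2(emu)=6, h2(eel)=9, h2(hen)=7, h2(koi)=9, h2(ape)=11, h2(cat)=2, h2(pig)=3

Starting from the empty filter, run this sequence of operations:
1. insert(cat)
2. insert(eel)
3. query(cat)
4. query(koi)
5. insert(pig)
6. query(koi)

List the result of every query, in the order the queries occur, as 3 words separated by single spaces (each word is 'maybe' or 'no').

Answer: maybe maybe maybe

Derivation:
Start: bits=000000000000
Op 1: insert cat -> sets bits 2 8 -> bits=001000001000
Op 2: insert eel -> sets bits 9 11 -> bits=001000001101
Op 3: query cat -> checks bit2=1, bit8=1 (all 1) -> maybe
Op 4: query koi -> checks bit9=1, bit11=1 (all 1) -> maybe
Op 5: insert pig -> sets bits 3 5 -> bits=001101001101
Op 6: query koi -> checks bit9=1, bit11=1 (all 1) -> maybe
Query results in order: maybe maybe maybe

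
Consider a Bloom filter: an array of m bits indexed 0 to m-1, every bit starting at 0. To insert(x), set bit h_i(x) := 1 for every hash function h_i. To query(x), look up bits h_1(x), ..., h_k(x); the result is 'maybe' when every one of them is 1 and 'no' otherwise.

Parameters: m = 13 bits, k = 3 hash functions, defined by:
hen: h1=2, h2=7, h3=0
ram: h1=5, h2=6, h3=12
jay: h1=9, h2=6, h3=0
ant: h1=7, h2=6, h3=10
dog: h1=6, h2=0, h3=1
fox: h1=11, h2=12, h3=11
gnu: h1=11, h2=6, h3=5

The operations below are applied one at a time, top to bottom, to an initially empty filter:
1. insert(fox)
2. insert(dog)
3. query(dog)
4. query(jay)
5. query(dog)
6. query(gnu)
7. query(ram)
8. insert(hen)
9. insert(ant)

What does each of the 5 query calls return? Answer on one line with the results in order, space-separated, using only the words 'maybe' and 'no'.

Start: bits=0000000000000
Op 1: insert fox -> sets bits 11 12 -> bits=0000000000011
Op 2: insert dog -> sets bits 0 1 6 -> bits=1100001000011
Op 3: query dog -> checks bit0=1, bit1=1, bit6=1 (all 1) -> maybe
Op 4: query jay -> checks bit0=1, bit6=1, bit9=0 (has a 0) -> no
Op 5: query dog -> checks bit0=1, bit1=1, bit6=1 (all 1) -> maybe
Op 6: query gnu -> checks bit5=0, bit6=1, bit11=1 (has a 0) -> no
Op 7: query ram -> checks bit5=0, bit6=1, bit12=1 (has a 0) -> no
Op 8: insert hen -> sets bits 0 2 7 -> bits=1110001100011
Op 9: insert ant -> sets bits 6 7 10 -> bits=1110001100111
Query results in order: maybe no maybe no no

Answer: maybe no maybe no no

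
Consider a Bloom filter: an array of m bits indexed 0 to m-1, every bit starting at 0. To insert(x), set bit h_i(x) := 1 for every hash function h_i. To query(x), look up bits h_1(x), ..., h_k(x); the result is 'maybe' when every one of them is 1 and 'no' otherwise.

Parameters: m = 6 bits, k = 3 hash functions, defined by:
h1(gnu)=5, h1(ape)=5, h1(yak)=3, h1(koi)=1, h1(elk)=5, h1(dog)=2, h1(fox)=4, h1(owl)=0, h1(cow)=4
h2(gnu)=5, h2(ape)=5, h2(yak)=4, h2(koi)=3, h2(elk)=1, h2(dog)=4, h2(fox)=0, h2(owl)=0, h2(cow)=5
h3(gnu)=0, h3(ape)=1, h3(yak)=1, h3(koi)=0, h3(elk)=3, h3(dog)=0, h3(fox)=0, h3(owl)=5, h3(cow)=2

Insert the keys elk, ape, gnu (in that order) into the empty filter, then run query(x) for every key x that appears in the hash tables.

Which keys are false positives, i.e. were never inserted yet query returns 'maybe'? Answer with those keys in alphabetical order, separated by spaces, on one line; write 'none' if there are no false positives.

Answer: koi owl

Derivation:
Start: bits=000000
After insert 'elk': sets bits 1 3 5 -> bits=010101
After insert 'ape': sets bits 1 5 -> bits=010101
After insert 'gnu': sets bits 0 5 -> bits=110101
Not inserted: cow dog fox koi owl yak — query each against bits=110101:
query cow: checks bit2=0, bit4=0, bit5=1 (has a 0) -> no => not a false positive
query dog: checks bit0=1, bit2=0, bit4=0 (has a 0) -> no => not a false positive
query fox: checks bit0=1, bit4=0 (has a 0) -> no => not a false positive
query koi: checks bit0=1, bit1=1, bit3=1 (all 1) -> maybe => FALSE POSITIVE
query owl: checks bit0=1, bit5=1 (all 1) -> maybe => FALSE POSITIVE
query yak: checks bit1=1, bit3=1, bit4=0 (has a 0) -> no => not a false positive
False positives (alphabetical): koi owl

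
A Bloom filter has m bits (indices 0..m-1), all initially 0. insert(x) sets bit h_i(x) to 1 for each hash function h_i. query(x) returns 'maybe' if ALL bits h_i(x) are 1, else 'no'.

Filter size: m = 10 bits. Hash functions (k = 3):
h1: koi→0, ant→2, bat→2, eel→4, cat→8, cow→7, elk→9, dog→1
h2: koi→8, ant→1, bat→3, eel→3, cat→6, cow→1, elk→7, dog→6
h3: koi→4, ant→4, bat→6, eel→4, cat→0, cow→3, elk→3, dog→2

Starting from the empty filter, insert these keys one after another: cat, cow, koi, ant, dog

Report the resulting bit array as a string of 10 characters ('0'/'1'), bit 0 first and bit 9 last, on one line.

Answer: 1111101110

Derivation:
Start: bits=0000000000
After insert 'cat': sets bits 0 6 8 -> bits=1000001010
After insert 'cow': sets bits 1 3 7 -> bits=1101001110
After insert 'koi': sets bits 0 4 8 -> bits=1101101110
After insert 'ant': sets bits 1 2 4 -> bits=1111101110
After insert 'dog': sets bits 1 2 6 -> bits=1111101110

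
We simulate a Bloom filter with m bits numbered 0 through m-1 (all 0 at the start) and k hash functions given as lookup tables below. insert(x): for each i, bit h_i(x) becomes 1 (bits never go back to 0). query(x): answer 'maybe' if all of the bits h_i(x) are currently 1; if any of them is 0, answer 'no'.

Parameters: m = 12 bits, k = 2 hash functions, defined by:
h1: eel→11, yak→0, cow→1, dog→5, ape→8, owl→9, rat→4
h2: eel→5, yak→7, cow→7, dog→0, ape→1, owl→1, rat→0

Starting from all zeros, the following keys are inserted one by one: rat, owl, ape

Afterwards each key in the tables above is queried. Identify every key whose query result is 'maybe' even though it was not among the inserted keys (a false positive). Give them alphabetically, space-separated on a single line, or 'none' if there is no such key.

Start: bits=000000000000
After insert 'rat': sets bits 0 4 -> bits=100010000000
After insert 'owl': sets bits 1 9 -> bits=110010000100
After insert 'ape': sets bits 1 8 -> bits=110010001100
Not inserted: cow dog eel yak — query each against bits=110010001100:
query cow: checks bit1=1, bit7=0 (has a 0) -> no => not a false positive
query dog: checks bit0=1, bit5=0 (has a 0) -> no => not a false positive
query eel: checks bit5=0, bit11=0 (has a 0) -> no => not a false positive
query yak: checks bit0=1, bit7=0 (has a 0) -> no => not a false positive
False positives (alphabetical): none

Answer: none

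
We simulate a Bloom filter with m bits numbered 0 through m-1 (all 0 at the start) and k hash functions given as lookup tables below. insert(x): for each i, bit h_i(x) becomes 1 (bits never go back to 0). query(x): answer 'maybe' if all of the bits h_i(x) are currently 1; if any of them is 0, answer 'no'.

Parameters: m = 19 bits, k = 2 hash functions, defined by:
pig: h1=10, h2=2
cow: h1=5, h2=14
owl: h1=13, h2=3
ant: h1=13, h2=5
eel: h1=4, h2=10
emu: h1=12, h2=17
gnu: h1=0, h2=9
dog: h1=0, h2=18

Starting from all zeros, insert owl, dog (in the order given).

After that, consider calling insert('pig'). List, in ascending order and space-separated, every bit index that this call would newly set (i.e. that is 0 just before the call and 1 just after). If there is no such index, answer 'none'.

Answer: 2 10

Derivation:
Start: bits=0000000000000000000
After insert 'owl': sets bits 3 13 -> bits=0001000000000100000
After insert 'dog': sets bits 0 18 -> bits=1001000000000100001
insert 'pig' would touch bits 2 10; currently bit2=0, bit10=0
Bits that are 0 among those (would change 0->1): 2 10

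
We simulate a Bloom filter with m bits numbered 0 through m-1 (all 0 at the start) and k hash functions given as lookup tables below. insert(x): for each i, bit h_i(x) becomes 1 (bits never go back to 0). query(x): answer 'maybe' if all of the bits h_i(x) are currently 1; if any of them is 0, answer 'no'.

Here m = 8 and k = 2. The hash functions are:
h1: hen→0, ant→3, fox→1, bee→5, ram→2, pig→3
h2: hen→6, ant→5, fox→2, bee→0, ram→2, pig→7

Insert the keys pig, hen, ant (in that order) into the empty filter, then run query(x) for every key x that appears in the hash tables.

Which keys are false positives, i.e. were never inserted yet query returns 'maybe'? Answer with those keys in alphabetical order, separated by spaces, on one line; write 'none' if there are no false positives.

Start: bits=00000000
After insert 'pig': sets bits 3 7 -> bits=00010001
After insert 'hen': sets bits 0 6 -> bits=10010011
After insert 'ant': sets bits 3 5 -> bits=10010111
Not inserted: bee fox ram — query each against bits=10010111:
query bee: checks bit0=1, bit5=1 (all 1) -> maybe => FALSE POSITIVE
query fox: checks bit1=0, bit2=0 (has a 0) -> no => not a false positive
query ram: checks bit2=0 (has a 0) -> no => not a false positive
False positives (alphabetical): bee

Answer: bee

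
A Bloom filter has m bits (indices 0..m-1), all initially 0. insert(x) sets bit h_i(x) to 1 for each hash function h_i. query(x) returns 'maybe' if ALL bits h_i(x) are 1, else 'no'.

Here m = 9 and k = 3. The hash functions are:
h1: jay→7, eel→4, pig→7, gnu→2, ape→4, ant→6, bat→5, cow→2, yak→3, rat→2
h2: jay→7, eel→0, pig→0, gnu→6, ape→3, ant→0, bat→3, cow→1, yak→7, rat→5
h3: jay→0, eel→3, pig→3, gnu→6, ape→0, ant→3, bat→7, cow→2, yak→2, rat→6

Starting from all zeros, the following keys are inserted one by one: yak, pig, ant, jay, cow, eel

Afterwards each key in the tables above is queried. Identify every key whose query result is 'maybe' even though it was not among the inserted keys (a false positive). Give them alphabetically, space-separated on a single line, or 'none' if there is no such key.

Answer: ape gnu

Derivation:
Start: bits=000000000
After insert 'yak': sets bits 2 3 7 -> bits=001100010
After insert 'pig': sets bits 0 3 7 -> bits=101100010
After insert 'ant': sets bits 0 3 6 -> bits=101100110
After insert 'jay': sets bits 0 7 -> bits=101100110
After insert 'cow': sets bits 1 2 -> bits=111100110
After insert 'eel': sets bits 0 3 4 -> bits=111110110
Not inserted: ape bat gnu rat — query each against bits=111110110:
query ape: checks bit0=1, bit3=1, bit4=1 (all 1) -> maybe => FALSE POSITIVE
query bat: checks bit3=1, bit5=0, bit7=1 (has a 0) -> no => not a false positive
query gnu: checks bit2=1, bit6=1 (all 1) -> maybe => FALSE POSITIVE
query rat: checks bit2=1, bit5=0, bit6=1 (has a 0) -> no => not a false positive
False positives (alphabetical): ape gnu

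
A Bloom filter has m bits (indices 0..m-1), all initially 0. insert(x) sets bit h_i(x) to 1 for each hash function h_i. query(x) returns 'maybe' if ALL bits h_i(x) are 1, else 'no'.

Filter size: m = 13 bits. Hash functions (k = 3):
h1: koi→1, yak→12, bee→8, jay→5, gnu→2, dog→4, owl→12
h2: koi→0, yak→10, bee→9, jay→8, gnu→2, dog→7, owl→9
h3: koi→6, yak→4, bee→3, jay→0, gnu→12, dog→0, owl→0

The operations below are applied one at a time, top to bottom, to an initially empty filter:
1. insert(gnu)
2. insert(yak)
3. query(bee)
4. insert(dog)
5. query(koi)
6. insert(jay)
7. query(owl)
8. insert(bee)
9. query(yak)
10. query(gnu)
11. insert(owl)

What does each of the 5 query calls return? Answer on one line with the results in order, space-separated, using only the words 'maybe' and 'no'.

Start: bits=0000000000000
Op 1: insert gnu -> sets bits 2 12 -> bits=0010000000001
Op 2: insert yak -> sets bits 4 10 12 -> bits=0010100000101
Op 3: query bee -> checks bit3=0, bit8=0, bit9=0 (has a 0) -> no
Op 4: insert dog -> sets bits 0 4 7 -> bits=1010100100101
Op 5: query koi -> checks bit0=1, bit1=0, bit6=0 (has a 0) -> no
Op 6: insert jay -> sets bits 0 5 8 -> bits=1010110110101
Op 7: query owl -> checks bit0=1, bit9=0, bit12=1 (has a 0) -> no
Op 8: insert bee -> sets bits 3 8 9 -> bits=1011110111101
Op 9: query yak -> checks bit4=1, bit10=1, bit12=1 (all 1) -> maybe
Op 10: query gnu -> checks bit2=1, bit12=1 (all 1) -> maybe
Op 11: insert owl -> sets bits 0 9 12 -> bits=1011110111101
Query results in order: no no no maybe maybe

Answer: no no no maybe maybe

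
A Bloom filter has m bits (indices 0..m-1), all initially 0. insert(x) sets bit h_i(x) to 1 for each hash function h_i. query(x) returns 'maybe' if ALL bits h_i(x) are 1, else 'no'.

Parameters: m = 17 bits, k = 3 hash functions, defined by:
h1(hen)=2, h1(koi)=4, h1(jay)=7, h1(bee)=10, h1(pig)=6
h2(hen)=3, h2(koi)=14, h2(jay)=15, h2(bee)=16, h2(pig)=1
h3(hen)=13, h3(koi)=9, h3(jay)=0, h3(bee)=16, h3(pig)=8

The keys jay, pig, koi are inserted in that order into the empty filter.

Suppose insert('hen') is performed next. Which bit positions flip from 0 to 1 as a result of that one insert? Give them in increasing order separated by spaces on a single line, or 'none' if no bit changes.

Start: bits=00000000000000000
After insert 'jay': sets bits 0 7 15 -> bits=10000001000000010
After insert 'pig': sets bits 1 6 8 -> bits=11000011100000010
After insert 'koi': sets bits 4 9 14 -> bits=11001011110000110
insert 'hen' would touch bits 2 3 13; currently bit2=0, bit3=0, bit13=0
Bits that are 0 among those (would change 0->1): 2 3 13

Answer: 2 3 13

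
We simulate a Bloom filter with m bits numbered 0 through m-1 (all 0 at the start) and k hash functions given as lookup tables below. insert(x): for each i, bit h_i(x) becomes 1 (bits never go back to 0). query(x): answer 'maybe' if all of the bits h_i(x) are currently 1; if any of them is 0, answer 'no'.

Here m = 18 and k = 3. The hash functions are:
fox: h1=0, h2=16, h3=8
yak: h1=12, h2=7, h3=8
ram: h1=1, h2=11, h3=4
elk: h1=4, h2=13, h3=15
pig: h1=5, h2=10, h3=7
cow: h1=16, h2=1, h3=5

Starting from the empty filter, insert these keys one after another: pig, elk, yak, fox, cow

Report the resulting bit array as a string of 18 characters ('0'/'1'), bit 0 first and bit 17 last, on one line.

Answer: 110011011010110110

Derivation:
Start: bits=000000000000000000
After insert 'pig': sets bits 5 7 10 -> bits=000001010010000000
After insert 'elk': sets bits 4 13 15 -> bits=000011010010010100
After insert 'yak': sets bits 7 8 12 -> bits=000011011010110100
After insert 'fox': sets bits 0 8 16 -> bits=100011011010110110
After insert 'cow': sets bits 1 5 16 -> bits=110011011010110110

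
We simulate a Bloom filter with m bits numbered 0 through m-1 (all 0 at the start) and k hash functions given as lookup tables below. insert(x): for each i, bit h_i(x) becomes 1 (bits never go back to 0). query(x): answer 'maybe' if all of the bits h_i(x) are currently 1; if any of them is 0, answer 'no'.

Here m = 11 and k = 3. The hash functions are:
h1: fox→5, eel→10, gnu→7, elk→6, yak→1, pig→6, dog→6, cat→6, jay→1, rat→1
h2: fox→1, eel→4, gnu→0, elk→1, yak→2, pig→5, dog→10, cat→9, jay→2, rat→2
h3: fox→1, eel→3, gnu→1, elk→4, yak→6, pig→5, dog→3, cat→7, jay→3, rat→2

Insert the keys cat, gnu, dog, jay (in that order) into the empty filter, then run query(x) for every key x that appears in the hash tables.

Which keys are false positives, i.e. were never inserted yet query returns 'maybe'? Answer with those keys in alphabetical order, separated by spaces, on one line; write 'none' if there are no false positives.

Answer: rat yak

Derivation:
Start: bits=00000000000
After insert 'cat': sets bits 6 7 9 -> bits=00000011010
After insert 'gnu': sets bits 0 1 7 -> bits=11000011010
After insert 'dog': sets bits 3 6 10 -> bits=11010011011
After insert 'jay': sets bits 1 2 3 -> bits=11110011011
Not inserted: eel elk fox pig rat yak — query each against bits=11110011011:
query eel: checks bit3=1, bit4=0, bit10=1 (has a 0) -> no => not a false positive
query elk: checks bit1=1, bit4=0, bit6=1 (has a 0) -> no => not a false positive
query fox: checks bit1=1, bit5=0 (has a 0) -> no => not a false positive
query pig: checks bit5=0, bit6=1 (has a 0) -> no => not a false positive
query rat: checks bit1=1, bit2=1 (all 1) -> maybe => FALSE POSITIVE
query yak: checks bit1=1, bit2=1, bit6=1 (all 1) -> maybe => FALSE POSITIVE
False positives (alphabetical): rat yak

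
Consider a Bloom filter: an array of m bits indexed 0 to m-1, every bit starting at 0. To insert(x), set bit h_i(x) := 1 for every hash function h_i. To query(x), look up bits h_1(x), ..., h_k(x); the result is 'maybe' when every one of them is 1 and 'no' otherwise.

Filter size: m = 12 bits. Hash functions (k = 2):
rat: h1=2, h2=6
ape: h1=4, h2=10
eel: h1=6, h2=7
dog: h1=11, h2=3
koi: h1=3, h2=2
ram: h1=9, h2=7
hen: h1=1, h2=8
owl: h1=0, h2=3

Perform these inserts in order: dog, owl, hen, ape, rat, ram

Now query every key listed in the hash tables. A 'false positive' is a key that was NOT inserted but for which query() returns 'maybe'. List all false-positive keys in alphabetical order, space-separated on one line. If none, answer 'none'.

Start: bits=000000000000
After insert 'dog': sets bits 3 11 -> bits=000100000001
After insert 'owl': sets bits 0 3 -> bits=100100000001
After insert 'hen': sets bits 1 8 -> bits=110100001001
After insert 'ape': sets bits 4 10 -> bits=110110001011
After insert 'rat': sets bits 2 6 -> bits=111110101011
After insert 'ram': sets bits 7 9 -> bits=111110111111
Not inserted: eel koi — query each against bits=111110111111:
query eel: checks bit6=1, bit7=1 (all 1) -> maybe => FALSE POSITIVE
query koi: checks bit2=1, bit3=1 (all 1) -> maybe => FALSE POSITIVE
False positives (alphabetical): eel koi

Answer: eel koi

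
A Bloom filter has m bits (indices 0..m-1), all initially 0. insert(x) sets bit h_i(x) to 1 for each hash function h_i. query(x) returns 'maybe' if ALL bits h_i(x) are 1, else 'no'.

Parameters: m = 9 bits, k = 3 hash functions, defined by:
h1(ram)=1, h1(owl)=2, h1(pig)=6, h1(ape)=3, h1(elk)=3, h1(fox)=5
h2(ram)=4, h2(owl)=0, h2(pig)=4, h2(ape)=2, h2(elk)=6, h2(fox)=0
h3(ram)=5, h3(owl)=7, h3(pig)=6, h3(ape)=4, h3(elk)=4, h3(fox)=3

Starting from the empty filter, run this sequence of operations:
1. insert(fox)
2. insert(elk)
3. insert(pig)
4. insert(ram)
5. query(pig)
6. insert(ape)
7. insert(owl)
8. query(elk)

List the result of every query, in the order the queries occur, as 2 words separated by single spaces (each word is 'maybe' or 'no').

Start: bits=000000000
Op 1: insert fox -> sets bits 0 3 5 -> bits=100101000
Op 2: insert elk -> sets bits 3 4 6 -> bits=100111100
Op 3: insert pig -> sets bits 4 6 -> bits=100111100
Op 4: insert ram -> sets bits 1 4 5 -> bits=110111100
Op 5: query pig -> checks bit4=1, bit6=1 (all 1) -> maybe
Op 6: insert ape -> sets bits 2 3 4 -> bits=111111100
Op 7: insert owl -> sets bits 0 2 7 -> bits=111111110
Op 8: query elk -> checks bit3=1, bit4=1, bit6=1 (all 1) -> maybe
Query results in order: maybe maybe

Answer: maybe maybe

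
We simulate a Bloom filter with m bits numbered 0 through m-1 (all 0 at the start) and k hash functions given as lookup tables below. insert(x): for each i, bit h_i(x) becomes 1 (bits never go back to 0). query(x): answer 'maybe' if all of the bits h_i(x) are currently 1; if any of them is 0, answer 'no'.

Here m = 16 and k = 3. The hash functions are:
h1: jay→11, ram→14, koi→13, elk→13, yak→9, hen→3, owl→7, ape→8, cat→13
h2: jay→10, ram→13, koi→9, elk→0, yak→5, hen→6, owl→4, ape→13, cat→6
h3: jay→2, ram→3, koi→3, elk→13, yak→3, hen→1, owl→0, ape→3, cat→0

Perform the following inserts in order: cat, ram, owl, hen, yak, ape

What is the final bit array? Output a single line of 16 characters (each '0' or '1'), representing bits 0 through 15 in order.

Answer: 1101111111000110

Derivation:
Start: bits=0000000000000000
After insert 'cat': sets bits 0 6 13 -> bits=1000001000000100
After insert 'ram': sets bits 3 13 14 -> bits=1001001000000110
After insert 'owl': sets bits 0 4 7 -> bits=1001101100000110
After insert 'hen': sets bits 1 3 6 -> bits=1101101100000110
After insert 'yak': sets bits 3 5 9 -> bits=1101111101000110
After insert 'ape': sets bits 3 8 13 -> bits=1101111111000110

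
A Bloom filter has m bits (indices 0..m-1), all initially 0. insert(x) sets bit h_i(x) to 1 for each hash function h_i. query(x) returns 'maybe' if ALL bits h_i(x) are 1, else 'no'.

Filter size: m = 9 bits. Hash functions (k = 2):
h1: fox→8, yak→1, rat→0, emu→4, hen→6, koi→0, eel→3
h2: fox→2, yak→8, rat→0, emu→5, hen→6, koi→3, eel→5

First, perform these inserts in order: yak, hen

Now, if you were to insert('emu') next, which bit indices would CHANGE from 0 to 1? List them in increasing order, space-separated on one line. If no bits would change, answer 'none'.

Answer: 4 5

Derivation:
Start: bits=000000000
After insert 'yak': sets bits 1 8 -> bits=010000001
After insert 'hen': sets bits 6 -> bits=010000101
insert 'emu' would touch bits 4 5; currently bit4=0, bit5=0
Bits that are 0 among those (would change 0->1): 4 5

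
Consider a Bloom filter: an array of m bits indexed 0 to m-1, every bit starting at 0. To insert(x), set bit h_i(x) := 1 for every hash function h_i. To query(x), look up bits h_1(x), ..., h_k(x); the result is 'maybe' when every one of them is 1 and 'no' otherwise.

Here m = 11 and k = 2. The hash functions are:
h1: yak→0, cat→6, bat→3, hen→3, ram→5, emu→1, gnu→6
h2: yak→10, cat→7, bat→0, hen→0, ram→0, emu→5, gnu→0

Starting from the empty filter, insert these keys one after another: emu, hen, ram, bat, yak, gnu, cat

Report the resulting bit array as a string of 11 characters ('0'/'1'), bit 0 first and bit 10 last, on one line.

Start: bits=00000000000
After insert 'emu': sets bits 1 5 -> bits=01000100000
After insert 'hen': sets bits 0 3 -> bits=11010100000
After insert 'ram': sets bits 0 5 -> bits=11010100000
After insert 'bat': sets bits 0 3 -> bits=11010100000
After insert 'yak': sets bits 0 10 -> bits=11010100001
After insert 'gnu': sets bits 0 6 -> bits=11010110001
After insert 'cat': sets bits 6 7 -> bits=11010111001

Answer: 11010111001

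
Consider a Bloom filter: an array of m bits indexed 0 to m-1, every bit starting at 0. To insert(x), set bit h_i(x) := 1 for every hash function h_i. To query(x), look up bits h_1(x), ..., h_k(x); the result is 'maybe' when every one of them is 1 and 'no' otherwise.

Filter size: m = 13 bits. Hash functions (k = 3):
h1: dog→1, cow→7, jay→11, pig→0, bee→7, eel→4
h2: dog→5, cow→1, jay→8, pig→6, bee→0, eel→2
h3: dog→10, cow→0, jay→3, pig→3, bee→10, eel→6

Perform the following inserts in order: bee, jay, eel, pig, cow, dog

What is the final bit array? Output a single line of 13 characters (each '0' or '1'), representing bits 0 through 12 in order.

Start: bits=0000000000000
After insert 'bee': sets bits 0 7 10 -> bits=1000000100100
After insert 'jay': sets bits 3 8 11 -> bits=1001000110110
After insert 'eel': sets bits 2 4 6 -> bits=1011101110110
After insert 'pig': sets bits 0 3 6 -> bits=1011101110110
After insert 'cow': sets bits 0 1 7 -> bits=1111101110110
After insert 'dog': sets bits 1 5 10 -> bits=1111111110110

Answer: 1111111110110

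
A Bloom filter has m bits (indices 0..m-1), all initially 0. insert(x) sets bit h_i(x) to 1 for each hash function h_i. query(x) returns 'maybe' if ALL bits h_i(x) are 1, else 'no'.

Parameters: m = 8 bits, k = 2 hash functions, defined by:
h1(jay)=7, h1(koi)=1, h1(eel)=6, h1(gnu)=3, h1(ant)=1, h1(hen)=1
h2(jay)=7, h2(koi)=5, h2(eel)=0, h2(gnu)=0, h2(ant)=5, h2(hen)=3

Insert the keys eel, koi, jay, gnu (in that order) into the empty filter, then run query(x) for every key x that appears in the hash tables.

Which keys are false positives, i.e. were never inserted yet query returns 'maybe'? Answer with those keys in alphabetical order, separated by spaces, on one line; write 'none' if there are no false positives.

Start: bits=00000000
After insert 'eel': sets bits 0 6 -> bits=10000010
After insert 'koi': sets bits 1 5 -> bits=11000110
After insert 'jay': sets bits 7 -> bits=11000111
After insert 'gnu': sets bits 0 3 -> bits=11010111
Not inserted: ant hen — query each against bits=11010111:
query ant: checks bit1=1, bit5=1 (all 1) -> maybe => FALSE POSITIVE
query hen: checks bit1=1, bit3=1 (all 1) -> maybe => FALSE POSITIVE
False positives (alphabetical): ant hen

Answer: ant hen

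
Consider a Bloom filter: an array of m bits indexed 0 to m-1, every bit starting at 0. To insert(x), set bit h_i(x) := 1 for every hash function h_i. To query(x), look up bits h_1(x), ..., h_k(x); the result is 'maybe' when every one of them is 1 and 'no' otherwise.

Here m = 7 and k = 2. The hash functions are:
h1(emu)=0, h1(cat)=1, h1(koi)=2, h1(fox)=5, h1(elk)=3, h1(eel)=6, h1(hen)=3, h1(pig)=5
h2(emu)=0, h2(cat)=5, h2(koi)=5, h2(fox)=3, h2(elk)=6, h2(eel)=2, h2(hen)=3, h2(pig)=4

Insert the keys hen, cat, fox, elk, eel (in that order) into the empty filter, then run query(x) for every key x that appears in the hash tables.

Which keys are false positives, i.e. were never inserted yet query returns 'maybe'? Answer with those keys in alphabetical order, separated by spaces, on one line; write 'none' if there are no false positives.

Answer: koi

Derivation:
Start: bits=0000000
After insert 'hen': sets bits 3 -> bits=0001000
After insert 'cat': sets bits 1 5 -> bits=0101010
After insert 'fox': sets bits 3 5 -> bits=0101010
After insert 'elk': sets bits 3 6 -> bits=0101011
After insert 'eel': sets bits 2 6 -> bits=0111011
Not inserted: emu koi pig — query each against bits=0111011:
query emu: checks bit0=0 (has a 0) -> no => not a false positive
query koi: checks bit2=1, bit5=1 (all 1) -> maybe => FALSE POSITIVE
query pig: checks bit4=0, bit5=1 (has a 0) -> no => not a false positive
False positives (alphabetical): koi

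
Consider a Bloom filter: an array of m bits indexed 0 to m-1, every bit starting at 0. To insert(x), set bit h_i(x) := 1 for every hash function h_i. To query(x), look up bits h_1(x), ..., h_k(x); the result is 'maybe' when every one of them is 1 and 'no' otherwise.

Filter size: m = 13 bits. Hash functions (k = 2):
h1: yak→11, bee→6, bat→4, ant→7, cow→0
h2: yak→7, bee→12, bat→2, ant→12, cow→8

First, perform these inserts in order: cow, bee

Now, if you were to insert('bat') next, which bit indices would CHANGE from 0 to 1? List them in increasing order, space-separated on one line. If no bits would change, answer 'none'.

Start: bits=0000000000000
After insert 'cow': sets bits 0 8 -> bits=1000000010000
After insert 'bee': sets bits 6 12 -> bits=1000001010001
insert 'bat' would touch bits 2 4; currently bit2=0, bit4=0
Bits that are 0 among those (would change 0->1): 2 4

Answer: 2 4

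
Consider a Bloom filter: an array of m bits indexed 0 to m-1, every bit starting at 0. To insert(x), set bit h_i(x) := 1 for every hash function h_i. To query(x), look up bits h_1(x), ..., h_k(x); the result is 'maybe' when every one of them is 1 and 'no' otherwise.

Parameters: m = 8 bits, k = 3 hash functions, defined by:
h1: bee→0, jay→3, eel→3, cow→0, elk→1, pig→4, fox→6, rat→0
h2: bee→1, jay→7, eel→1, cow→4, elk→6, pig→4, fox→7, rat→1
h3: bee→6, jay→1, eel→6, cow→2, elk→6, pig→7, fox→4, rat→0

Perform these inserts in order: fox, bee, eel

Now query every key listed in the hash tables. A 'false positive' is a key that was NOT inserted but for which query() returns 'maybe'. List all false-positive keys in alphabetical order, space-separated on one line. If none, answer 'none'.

Start: bits=00000000
After insert 'fox': sets bits 4 6 7 -> bits=00001011
After insert 'bee': sets bits 0 1 6 -> bits=11001011
After insert 'eel': sets bits 1 3 6 -> bits=11011011
Not inserted: cow elk jay pig rat — query each against bits=11011011:
query cow: checks bit0=1, bit2=0, bit4=1 (has a 0) -> no => not a false positive
query elk: checks bit1=1, bit6=1 (all 1) -> maybe => FALSE POSITIVE
query jay: checks bit1=1, bit3=1, bit7=1 (all 1) -> maybe => FALSE POSITIVE
query pig: checks bit4=1, bit7=1 (all 1) -> maybe => FALSE POSITIVE
query rat: checks bit0=1, bit1=1 (all 1) -> maybe => FALSE POSITIVE
False positives (alphabetical): elk jay pig rat

Answer: elk jay pig rat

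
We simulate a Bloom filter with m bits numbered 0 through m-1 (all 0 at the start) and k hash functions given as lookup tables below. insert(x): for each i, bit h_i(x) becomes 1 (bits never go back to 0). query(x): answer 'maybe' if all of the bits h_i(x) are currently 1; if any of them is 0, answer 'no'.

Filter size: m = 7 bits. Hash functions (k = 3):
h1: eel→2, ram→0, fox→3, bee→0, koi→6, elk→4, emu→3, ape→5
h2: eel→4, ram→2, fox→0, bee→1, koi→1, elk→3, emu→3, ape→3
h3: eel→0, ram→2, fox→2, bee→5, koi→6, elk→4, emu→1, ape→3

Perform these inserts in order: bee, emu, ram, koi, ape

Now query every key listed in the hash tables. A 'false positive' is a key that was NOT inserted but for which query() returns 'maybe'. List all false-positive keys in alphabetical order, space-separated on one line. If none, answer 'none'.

Start: bits=0000000
After insert 'bee': sets bits 0 1 5 -> bits=1100010
After insert 'emu': sets bits 1 3 -> bits=1101010
After insert 'ram': sets bits 0 2 -> bits=1111010
After insert 'koi': sets bits 1 6 -> bits=1111011
After insert 'ape': sets bits 3 5 -> bits=1111011
Not inserted: eel elk fox — query each against bits=1111011:
query eel: checks bit0=1, bit2=1, bit4=0 (has a 0) -> no => not a false positive
query elk: checks bit3=1, bit4=0 (has a 0) -> no => not a false positive
query fox: checks bit0=1, bit2=1, bit3=1 (all 1) -> maybe => FALSE POSITIVE
False positives (alphabetical): fox

Answer: fox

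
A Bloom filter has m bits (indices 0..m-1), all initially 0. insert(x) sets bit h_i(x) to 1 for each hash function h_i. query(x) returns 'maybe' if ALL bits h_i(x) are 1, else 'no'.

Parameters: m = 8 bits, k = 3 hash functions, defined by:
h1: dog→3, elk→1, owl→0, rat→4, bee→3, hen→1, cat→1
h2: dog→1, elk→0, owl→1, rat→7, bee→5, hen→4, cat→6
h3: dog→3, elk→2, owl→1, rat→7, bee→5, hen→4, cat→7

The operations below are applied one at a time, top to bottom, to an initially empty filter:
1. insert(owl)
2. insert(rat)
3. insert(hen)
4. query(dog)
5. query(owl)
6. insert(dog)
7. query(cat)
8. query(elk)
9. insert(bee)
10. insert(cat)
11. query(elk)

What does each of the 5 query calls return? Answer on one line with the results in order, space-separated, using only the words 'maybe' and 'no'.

Start: bits=00000000
Op 1: insert owl -> sets bits 0 1 -> bits=11000000
Op 2: insert rat -> sets bits 4 7 -> bits=11001001
Op 3: insert hen -> sets bits 1 4 -> bits=11001001
Op 4: query dog -> checks bit1=1, bit3=0 (has a 0) -> no
Op 5: query owl -> checks bit0=1, bit1=1 (all 1) -> maybe
Op 6: insert dog -> sets bits 1 3 -> bits=11011001
Op 7: query cat -> checks bit1=1, bit6=0, bit7=1 (has a 0) -> no
Op 8: query elk -> checks bit0=1, bit1=1, bit2=0 (has a 0) -> no
Op 9: insert bee -> sets bits 3 5 -> bits=11011101
Op 10: insert cat -> sets bits 1 6 7 -> bits=11011111
Op 11: query elk -> checks bit0=1, bit1=1, bit2=0 (has a 0) -> no
Query results in order: no maybe no no no

Answer: no maybe no no no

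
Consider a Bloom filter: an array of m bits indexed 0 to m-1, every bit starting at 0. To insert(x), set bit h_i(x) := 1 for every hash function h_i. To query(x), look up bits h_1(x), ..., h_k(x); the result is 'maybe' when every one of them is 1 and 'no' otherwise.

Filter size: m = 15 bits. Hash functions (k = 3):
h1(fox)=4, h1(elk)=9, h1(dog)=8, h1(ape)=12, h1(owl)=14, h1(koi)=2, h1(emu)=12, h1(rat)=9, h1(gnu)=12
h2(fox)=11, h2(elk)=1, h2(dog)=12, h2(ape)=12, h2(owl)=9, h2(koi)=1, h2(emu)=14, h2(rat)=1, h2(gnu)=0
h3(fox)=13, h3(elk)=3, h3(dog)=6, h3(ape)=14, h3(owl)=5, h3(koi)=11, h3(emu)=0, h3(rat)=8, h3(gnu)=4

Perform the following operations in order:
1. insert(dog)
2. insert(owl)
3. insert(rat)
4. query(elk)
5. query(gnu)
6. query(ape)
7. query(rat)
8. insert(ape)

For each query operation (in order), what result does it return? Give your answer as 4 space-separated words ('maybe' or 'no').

Answer: no no maybe maybe

Derivation:
Start: bits=000000000000000
Op 1: insert dog -> sets bits 6 8 12 -> bits=000000101000100
Op 2: insert owl -> sets bits 5 9 14 -> bits=000001101100101
Op 3: insert rat -> sets bits 1 8 9 -> bits=010001101100101
Op 4: query elk -> checks bit1=1, bit3=0, bit9=1 (has a 0) -> no
Op 5: query gnu -> checks bit0=0, bit4=0, bit12=1 (has a 0) -> no
Op 6: query ape -> checks bit12=1, bit14=1 (all 1) -> maybe
Op 7: query rat -> checks bit1=1, bit8=1, bit9=1 (all 1) -> maybe
Op 8: insert ape -> sets bits 12 14 -> bits=010001101100101
Query results in order: no no maybe maybe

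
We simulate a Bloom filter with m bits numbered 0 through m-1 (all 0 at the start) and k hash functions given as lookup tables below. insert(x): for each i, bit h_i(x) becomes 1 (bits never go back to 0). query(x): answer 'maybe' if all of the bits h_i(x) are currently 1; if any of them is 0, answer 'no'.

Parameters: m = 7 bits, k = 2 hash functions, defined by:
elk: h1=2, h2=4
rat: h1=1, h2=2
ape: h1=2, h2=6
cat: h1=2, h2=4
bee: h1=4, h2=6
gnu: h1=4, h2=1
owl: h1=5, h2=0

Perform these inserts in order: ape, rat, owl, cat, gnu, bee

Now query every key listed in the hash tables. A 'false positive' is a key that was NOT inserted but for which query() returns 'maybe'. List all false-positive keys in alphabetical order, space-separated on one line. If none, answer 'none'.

Start: bits=0000000
After insert 'ape': sets bits 2 6 -> bits=0010001
After insert 'rat': sets bits 1 2 -> bits=0110001
After insert 'owl': sets bits 0 5 -> bits=1110011
After insert 'cat': sets bits 2 4 -> bits=1110111
After insert 'gnu': sets bits 1 4 -> bits=1110111
After insert 'bee': sets bits 4 6 -> bits=1110111
Not inserted: elk — query each against bits=1110111:
query elk: checks bit2=1, bit4=1 (all 1) -> maybe => FALSE POSITIVE
False positives (alphabetical): elk

Answer: elk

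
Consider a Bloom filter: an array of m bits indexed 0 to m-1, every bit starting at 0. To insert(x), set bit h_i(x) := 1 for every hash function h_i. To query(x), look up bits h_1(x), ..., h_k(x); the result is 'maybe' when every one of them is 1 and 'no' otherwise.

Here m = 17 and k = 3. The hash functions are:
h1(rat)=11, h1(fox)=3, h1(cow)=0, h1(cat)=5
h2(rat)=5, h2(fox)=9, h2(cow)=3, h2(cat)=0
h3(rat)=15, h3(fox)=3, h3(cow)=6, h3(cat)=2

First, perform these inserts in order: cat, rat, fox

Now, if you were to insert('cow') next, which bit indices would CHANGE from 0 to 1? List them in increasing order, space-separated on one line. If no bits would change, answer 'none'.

Start: bits=00000000000000000
After insert 'cat': sets bits 0 2 5 -> bits=10100100000000000
After insert 'rat': sets bits 5 11 15 -> bits=10100100000100010
After insert 'fox': sets bits 3 9 -> bits=10110100010100010
insert 'cow' would touch bits 0 3 6; currently bit0=1, bit3=1, bit6=0
Bits that are 0 among those (would change 0->1): 6

Answer: 6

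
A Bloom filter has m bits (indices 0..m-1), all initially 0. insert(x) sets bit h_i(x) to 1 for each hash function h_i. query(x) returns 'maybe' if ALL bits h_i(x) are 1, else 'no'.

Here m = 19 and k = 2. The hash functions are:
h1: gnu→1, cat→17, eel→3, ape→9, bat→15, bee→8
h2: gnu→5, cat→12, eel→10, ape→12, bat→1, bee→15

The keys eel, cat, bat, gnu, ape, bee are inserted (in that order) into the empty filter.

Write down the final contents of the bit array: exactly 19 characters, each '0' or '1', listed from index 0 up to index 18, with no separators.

Start: bits=0000000000000000000
After insert 'eel': sets bits 3 10 -> bits=0001000000100000000
After insert 'cat': sets bits 12 17 -> bits=0001000000101000010
After insert 'bat': sets bits 1 15 -> bits=0101000000101001010
After insert 'gnu': sets bits 1 5 -> bits=0101010000101001010
After insert 'ape': sets bits 9 12 -> bits=0101010001101001010
After insert 'bee': sets bits 8 15 -> bits=0101010011101001010

Answer: 0101010011101001010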